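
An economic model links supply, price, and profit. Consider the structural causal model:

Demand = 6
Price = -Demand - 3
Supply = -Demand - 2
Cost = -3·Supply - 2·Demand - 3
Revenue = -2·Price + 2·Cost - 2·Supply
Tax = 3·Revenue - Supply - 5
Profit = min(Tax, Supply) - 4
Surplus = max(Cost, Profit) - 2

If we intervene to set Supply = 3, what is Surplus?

-26

The intervention breaks the incoming arrows to Supply: Supply = -Demand - 2 no longer applies, and Supply = 3.
Price = -Demand - 3  [with Demand=6]  = -9
Cost = -3·Supply - 2·Demand - 3  [with Supply=3, Demand=6]  = -24
Revenue = -2·Price + 2·Cost - 2·Supply  [with Price=-9, Cost=-24, Supply=3]  = -36
Tax = 3·Revenue - Supply - 5  [with Revenue=-36, Supply=3]  = -116
Profit = min(Tax, Supply) - 4  [with Tax=-116, Supply=3]  = -120
Surplus = max(Cost, Profit) - 2  [with Cost=-24, Profit=-120]  = -26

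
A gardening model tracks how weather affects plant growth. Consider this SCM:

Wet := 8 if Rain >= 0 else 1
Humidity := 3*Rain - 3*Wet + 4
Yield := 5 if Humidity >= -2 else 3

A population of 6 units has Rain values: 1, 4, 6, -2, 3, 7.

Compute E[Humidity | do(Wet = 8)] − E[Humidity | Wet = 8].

Under do(Wet=8), Wet's equation is replaced by Wet=8 for every unit. Per-unit Humidity: -17, -8, -2, -26, -11, 1. Mean = -10.5.
Conditioning on Wet=8 selects the 5 unit(s) with Rain ∈ {1, 4, 6, 3, 7}. Their Humidity values: -17, -8, -2, -11, 1. Mean = -7.4.
Difference = -10.5 − (-7.4) = -3.1.

-3.1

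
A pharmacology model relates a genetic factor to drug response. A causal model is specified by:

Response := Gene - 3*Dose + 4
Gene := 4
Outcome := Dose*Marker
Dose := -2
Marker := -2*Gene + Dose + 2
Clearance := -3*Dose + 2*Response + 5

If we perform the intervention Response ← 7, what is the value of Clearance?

Intervening sets Response = 7 and removes its equation (Response := Gene - 3*Dose + 4).
Clearance = -3*Dose + 2*Response + 5  [with Dose=-2, Response=7]  = 25

25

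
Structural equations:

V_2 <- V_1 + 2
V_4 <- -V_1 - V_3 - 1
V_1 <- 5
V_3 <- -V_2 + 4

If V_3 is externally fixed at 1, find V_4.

-7

The intervention breaks the incoming arrows to V_3: V_3 <- -V_2 + 4 no longer applies, and V_3 = 1.
V_4 = -V_1 - V_3 - 1  [with V_1=5, V_3=1]  = -7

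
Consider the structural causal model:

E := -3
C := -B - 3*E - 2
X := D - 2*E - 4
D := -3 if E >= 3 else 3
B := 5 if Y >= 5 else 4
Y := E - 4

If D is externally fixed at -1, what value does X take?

1

Intervening sets D = -1 and removes its equation (D := -3 if E >= 3 else 3).
X = D - 2*E - 4  [with D=-1, E=-3]  = 1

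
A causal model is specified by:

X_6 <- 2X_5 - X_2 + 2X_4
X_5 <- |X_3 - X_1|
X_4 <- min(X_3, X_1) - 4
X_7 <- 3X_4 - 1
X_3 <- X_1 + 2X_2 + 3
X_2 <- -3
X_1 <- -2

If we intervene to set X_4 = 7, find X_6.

23

Under do(X_4=7), the mechanism X_4 <- min(X_3, X_1) - 4 is discarded; X_4 is fixed at 7.
X_3 = X_1 + 2X_2 + 3  [with X_1=-2, X_2=-3]  = -5
X_5 = |X_3 - X_1|  [with X_3=-5, X_1=-2]  = 3
X_6 = 2X_5 - X_2 + 2X_4  [with X_5=3, X_2=-3, X_4=7]  = 23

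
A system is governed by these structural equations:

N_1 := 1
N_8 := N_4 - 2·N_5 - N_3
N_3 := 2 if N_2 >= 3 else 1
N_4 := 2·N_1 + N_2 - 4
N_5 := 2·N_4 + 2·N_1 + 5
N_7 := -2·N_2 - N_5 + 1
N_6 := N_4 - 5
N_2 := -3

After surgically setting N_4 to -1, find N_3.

Under do(N_4=-1), the mechanism N_4 := 2·N_1 + N_2 - 4 is discarded; N_4 is fixed at -1.
Since N_3 is not a descendant of the intervened variable, it is unaffected.
N_3 = 2 if N_2 >= 3 else 1  [with N_2=-3]  = 1

1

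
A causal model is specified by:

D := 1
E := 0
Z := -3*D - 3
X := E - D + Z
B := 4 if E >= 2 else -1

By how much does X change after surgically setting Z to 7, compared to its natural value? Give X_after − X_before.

13

The intervention breaks the incoming arrows to Z: Z := -3*D - 3 no longer applies, and Z = 7.
X = E - D + Z  [with E=0, D=1, Z=7]  = 6
Without intervention: Z = -3*D - 3  [with D=1]  = -6; X = E - D + Z  [with E=0, D=1, Z=-6]  = -7.
Change = 6 − (-7) = 13.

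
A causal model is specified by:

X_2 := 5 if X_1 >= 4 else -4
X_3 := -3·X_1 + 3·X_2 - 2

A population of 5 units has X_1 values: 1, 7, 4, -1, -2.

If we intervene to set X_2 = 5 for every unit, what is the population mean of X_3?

Under do(X_2=5), X_2's equation is replaced by X_2=5 for every unit. Per-unit X_3: 10, -8, 1, 16, 19. Mean = 7.6.

7.6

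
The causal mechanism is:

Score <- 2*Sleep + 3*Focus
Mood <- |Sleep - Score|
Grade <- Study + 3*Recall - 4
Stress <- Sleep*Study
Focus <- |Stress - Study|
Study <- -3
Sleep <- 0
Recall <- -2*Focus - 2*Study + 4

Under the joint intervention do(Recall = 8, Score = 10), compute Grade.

17

Under do(Recall = 8, Score = 10), each intervened variable's structural equation is replaced by its fixed value.
Grade = Study + 3*Recall - 4  [with Study=-3, Recall=8]  = 17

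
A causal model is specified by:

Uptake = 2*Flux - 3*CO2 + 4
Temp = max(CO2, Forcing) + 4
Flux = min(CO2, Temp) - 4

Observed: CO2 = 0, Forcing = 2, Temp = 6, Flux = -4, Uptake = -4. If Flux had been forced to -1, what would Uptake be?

Intervening sets Flux = -1 and removes its equation (Flux = min(CO2, Temp) - 4).
Uptake = 2*Flux - 3*CO2 + 4  [with Flux=-1, CO2=0]  = 2

2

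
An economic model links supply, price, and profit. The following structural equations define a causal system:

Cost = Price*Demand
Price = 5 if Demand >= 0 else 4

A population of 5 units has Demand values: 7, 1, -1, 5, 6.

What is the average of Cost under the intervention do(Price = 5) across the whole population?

18

do(Price=5) breaks Price's dependence on Demand. With Price=5 fixed, Cost across the units is 35, 5, -5, 25, 30, mean 18.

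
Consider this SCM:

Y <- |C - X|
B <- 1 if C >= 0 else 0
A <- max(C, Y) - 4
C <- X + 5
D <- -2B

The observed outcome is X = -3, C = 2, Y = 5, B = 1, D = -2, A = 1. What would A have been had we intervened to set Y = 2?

-2

The intervention breaks the incoming arrows to Y: Y <- |C - X| no longer applies, and Y = 2.
C = X + 5  [with X=-3]  = 2
A = max(C, Y) - 4  [with C=2, Y=2]  = -2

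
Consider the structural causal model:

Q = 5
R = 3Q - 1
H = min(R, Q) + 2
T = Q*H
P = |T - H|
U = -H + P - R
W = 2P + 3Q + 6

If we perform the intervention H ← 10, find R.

14

Under do(H=10), the mechanism H = min(R, Q) + 2 is discarded; H is fixed at 10.
Since R is not a descendant of the intervened variable, it is unaffected.
R = 3Q - 1  [with Q=5]  = 14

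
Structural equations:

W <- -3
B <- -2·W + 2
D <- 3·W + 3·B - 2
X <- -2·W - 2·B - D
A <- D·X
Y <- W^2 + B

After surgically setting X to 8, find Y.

Under do(X=8), the mechanism X <- -2·W - 2·B - D is discarded; X is fixed at 8.
Since Y is not a descendant of the intervened variable, it is unaffected.
B = -2·W + 2  [with W=-3]  = 8
Y = W^2 + B  [with W=-3, B=8]  = 17

17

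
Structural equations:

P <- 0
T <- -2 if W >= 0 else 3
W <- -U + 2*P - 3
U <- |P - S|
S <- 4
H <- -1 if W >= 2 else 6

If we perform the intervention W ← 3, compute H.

Intervening sets W = 3 and removes its equation (W <- -U + 2*P - 3).
H = -1 if W >= 2 else 6  [with W=3]  = -1

-1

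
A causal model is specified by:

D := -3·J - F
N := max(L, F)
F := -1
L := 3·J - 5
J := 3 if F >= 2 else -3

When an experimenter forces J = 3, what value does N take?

do(J=3) replaces the equation J := 3 if F >= 2 else -3 with the constant J = 3.
L = 3·J - 5  [with J=3]  = 4
N = max(L, F)  [with L=4, F=-1]  = 4

4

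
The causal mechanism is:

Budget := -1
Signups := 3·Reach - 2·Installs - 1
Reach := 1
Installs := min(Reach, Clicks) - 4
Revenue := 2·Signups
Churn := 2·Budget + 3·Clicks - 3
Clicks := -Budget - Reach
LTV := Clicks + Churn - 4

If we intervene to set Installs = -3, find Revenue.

16

The intervention breaks the incoming arrows to Installs: Installs := min(Reach, Clicks) - 4 no longer applies, and Installs = -3.
Signups = 3·Reach - 2·Installs - 1  [with Reach=1, Installs=-3]  = 8
Revenue = 2·Signups  [with Signups=8]  = 16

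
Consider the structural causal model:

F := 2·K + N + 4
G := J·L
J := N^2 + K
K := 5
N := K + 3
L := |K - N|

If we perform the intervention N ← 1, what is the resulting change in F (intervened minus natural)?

Under do(N=1), the mechanism N := K + 3 is discarded; N is fixed at 1.
F = 2·K + N + 4  [with K=5, N=1]  = 15
Without intervention: N = K + 3  [with K=5]  = 8; F = 2·K + N + 4  [with K=5, N=8]  = 22.
Change = 15 − 22 = -7.

-7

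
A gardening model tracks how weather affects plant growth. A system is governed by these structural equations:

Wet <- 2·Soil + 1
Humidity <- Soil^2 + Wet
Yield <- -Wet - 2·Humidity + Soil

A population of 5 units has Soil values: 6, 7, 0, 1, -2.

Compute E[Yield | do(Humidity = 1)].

-5.4

Every unit gets Humidity=1 under the intervention. Yield values become -9, -10, -3, -4, -1; E[Yield|do(Humidity=1)] = -5.4.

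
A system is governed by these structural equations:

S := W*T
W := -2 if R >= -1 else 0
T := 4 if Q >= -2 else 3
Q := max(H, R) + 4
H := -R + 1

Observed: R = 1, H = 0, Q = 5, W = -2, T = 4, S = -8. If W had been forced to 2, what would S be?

8

Under do(W=2), the mechanism W := -2 if R >= -1 else 0 is discarded; W is fixed at 2.
H = -R + 1  [with R=1]  = 0
Q = max(H, R) + 4  [with H=0, R=1]  = 5
T = 4 if Q >= -2 else 3  [with Q=5]  = 4
S = W*T  [with W=2, T=4]  = 8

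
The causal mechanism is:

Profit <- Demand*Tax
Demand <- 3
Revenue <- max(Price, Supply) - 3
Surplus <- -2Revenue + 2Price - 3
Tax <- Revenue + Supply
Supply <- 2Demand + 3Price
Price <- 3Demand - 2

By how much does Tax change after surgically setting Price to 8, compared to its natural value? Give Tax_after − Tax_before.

6

do(Price=8) replaces the equation Price <- 3Demand - 2 with the constant Price = 8.
Supply = 2Demand + 3Price  [with Demand=3, Price=8]  = 30
Revenue = max(Price, Supply) - 3  [with Price=8, Supply=30]  = 27
Tax = Revenue + Supply  [with Revenue=27, Supply=30]  = 57
Without intervention: Price = 3Demand - 2  [with Demand=3]  = 7; Supply = 2Demand + 3Price  [with Demand=3, Price=7]  = 27; Revenue = max(Price, Supply) - 3  [with Price=7, Supply=27]  = 24; Tax = Revenue + Supply  [with Revenue=24, Supply=27]  = 51.
Change = 57 − 51 = 6.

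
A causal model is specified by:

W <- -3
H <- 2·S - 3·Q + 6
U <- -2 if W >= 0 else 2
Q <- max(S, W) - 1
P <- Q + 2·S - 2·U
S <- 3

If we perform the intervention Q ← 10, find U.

2

do(Q=10) replaces the equation Q <- max(S, W) - 1 with the constant Q = 10.
U is not downstream of the intervention, so its value is determined by the original equations.
U = -2 if W >= 0 else 2  [with W=-3]  = 2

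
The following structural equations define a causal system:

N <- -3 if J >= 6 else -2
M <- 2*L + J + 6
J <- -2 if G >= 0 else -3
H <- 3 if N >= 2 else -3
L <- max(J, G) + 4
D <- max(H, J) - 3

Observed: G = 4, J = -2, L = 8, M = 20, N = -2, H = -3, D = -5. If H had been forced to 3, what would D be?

Intervening sets H = 3 and removes its equation (H <- 3 if N >= 2 else -3).
J = -2 if G >= 0 else -3  [with G=4]  = -2
D = max(H, J) - 3  [with H=3, J=-2]  = 0

0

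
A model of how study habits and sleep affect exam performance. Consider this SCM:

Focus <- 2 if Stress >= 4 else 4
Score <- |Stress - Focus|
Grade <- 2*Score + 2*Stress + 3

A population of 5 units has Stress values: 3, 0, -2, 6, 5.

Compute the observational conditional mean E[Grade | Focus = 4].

E[Grade|Focus=4] averages over only the 3 units with Focus=4 (Stress = 3, 0, -2): Grade = 11, 11, 11, mean 11.

11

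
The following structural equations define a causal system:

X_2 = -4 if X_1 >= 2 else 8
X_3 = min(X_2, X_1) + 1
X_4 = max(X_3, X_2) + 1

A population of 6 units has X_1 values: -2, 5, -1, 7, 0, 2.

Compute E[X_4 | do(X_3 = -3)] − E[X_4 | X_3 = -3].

5.5

do(X_3=-3) breaks X_3's dependence on X_1. With X_3=-3 fixed, X_4 across the units is 9, -2, 9, -2, 9, -2, mean 3.5.
Conditioning on X_3=-3 selects the 3 unit(s) with X_1 ∈ {5, 7, 2}. Their X_4 values: -2, -2, -2. Mean = -2.
Difference = 3.5 − (-2) = 5.5.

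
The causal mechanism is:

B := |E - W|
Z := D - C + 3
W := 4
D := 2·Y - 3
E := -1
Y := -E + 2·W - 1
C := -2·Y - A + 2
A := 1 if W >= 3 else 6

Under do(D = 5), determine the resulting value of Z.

do(D=5) replaces the equation D := 2·Y - 3 with the constant D = 5.
A = 1 if W >= 3 else 6  [with W=4]  = 1
Y = -E + 2·W - 1  [with E=-1, W=4]  = 8
C = -2·Y - A + 2  [with Y=8, A=1]  = -15
Z = D - C + 3  [with D=5, C=-15]  = 23

23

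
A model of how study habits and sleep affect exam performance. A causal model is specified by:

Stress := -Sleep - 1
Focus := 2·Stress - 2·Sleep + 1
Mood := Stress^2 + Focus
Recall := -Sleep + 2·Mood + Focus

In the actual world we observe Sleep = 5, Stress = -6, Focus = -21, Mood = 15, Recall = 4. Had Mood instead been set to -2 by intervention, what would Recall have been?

Intervening sets Mood = -2 and removes its equation (Mood := Stress^2 + Focus).
Stress = -Sleep - 1  [with Sleep=5]  = -6
Focus = 2·Stress - 2·Sleep + 1  [with Stress=-6, Sleep=5]  = -21
Recall = -Sleep + 2·Mood + Focus  [with Sleep=5, Mood=-2, Focus=-21]  = -30

-30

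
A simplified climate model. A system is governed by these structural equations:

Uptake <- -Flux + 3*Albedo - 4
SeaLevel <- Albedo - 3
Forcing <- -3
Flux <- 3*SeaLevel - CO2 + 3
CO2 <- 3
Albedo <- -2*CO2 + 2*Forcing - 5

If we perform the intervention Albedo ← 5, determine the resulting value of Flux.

do(Albedo=5) replaces the equation Albedo <- -2*CO2 + 2*Forcing - 5 with the constant Albedo = 5.
SeaLevel = Albedo - 3  [with Albedo=5]  = 2
Flux = 3*SeaLevel - CO2 + 3  [with SeaLevel=2, CO2=3]  = 6

6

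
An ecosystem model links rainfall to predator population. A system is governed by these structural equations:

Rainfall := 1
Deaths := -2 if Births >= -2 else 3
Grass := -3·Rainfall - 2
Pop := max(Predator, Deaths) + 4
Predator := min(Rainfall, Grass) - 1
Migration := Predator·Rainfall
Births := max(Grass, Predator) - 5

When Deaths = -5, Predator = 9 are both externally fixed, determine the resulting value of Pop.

13

The joint intervention fixes Deaths = -5, Predator = 9, removing each variable's own equation.
Pop = max(Predator, Deaths) + 4  [with Predator=9, Deaths=-5]  = 13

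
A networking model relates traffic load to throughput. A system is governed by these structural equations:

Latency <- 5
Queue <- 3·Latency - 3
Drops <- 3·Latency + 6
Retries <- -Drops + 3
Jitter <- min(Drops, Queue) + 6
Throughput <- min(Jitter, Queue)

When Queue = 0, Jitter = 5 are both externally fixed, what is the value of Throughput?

0

Setting Queue = 0, Jitter = 5 by intervention discards those variables' equations.
Throughput = min(Jitter, Queue)  [with Jitter=5, Queue=0]  = 0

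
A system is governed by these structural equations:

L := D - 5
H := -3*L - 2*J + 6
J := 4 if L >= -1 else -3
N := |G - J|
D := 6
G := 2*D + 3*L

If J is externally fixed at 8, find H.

-13

do(J=8) replaces the equation J := 4 if L >= -1 else -3 with the constant J = 8.
L = D - 5  [with D=6]  = 1
H = -3*L - 2*J + 6  [with L=1, J=8]  = -13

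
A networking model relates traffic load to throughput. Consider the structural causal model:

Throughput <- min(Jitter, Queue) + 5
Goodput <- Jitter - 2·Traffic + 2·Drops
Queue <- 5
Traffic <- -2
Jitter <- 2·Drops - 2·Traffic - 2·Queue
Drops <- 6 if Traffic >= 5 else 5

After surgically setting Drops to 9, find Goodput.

The intervention breaks the incoming arrows to Drops: Drops <- 6 if Traffic >= 5 else 5 no longer applies, and Drops = 9.
Jitter = 2·Drops - 2·Traffic - 2·Queue  [with Drops=9, Traffic=-2, Queue=5]  = 12
Goodput = Jitter - 2·Traffic + 2·Drops  [with Jitter=12, Traffic=-2, Drops=9]  = 34

34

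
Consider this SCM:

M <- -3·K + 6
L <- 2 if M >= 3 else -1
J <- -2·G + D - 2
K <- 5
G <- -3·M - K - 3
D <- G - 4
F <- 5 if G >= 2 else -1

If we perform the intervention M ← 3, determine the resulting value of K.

Under do(M=3), the mechanism M <- -3·K + 6 is discarded; M is fixed at 3.
K is not downstream of the intervention, so its value is determined by the original equations.

5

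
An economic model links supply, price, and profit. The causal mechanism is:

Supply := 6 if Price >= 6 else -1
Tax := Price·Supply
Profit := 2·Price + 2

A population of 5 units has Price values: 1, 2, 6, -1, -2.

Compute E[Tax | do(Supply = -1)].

-1.2

Under do(Supply=-1), Supply's equation is replaced by Supply=-1 for every unit. Per-unit Tax: -1, -2, -6, 1, 2. Mean = -1.2.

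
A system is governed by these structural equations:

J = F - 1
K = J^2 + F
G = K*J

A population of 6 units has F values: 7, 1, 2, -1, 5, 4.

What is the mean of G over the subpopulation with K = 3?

E[G|K=3] averages over only the 2 units with K=3 (F = 2, -1): G = 3, -6, mean -1.5.

-1.5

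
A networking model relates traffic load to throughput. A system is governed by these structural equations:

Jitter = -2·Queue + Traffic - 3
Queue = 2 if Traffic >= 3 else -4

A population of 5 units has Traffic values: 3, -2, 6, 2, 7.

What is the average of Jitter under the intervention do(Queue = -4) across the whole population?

8.2

Every unit gets Queue=-4 under the intervention. Jitter values become 8, 3, 11, 7, 12; E[Jitter|do(Queue=-4)] = 8.2.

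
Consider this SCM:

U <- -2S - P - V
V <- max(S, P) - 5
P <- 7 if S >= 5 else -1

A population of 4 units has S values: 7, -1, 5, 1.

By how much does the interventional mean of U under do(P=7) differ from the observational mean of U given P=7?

do(P=7) breaks P's dependence on S. With P=7 fixed, U across the units is -23, -7, -19, -11, mean -15.
E[U|P=7] averages over only the 2 units with P=7 (S = 7, 5): U = -23, -19, mean -21.
Difference = -15 − (-21) = 6.

6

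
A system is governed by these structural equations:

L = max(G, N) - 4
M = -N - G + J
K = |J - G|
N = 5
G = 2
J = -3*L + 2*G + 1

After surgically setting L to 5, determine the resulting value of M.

The intervention breaks the incoming arrows to L: L = max(G, N) - 4 no longer applies, and L = 5.
J = -3*L + 2*G + 1  [with L=5, G=2]  = -10
M = -N - G + J  [with N=5, G=2, J=-10]  = -17

-17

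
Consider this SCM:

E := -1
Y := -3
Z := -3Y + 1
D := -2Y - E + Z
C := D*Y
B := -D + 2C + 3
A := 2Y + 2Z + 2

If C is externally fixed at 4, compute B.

-6

The intervention breaks the incoming arrows to C: C := D*Y no longer applies, and C = 4.
Z = -3Y + 1  [with Y=-3]  = 10
D = -2Y - E + Z  [with Y=-3, E=-1, Z=10]  = 17
B = -D + 2C + 3  [with D=17, C=4]  = -6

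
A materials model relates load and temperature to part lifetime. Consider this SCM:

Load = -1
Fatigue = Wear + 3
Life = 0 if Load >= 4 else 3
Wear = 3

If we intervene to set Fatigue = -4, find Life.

3

The intervention breaks the incoming arrows to Fatigue: Fatigue = Wear + 3 no longer applies, and Fatigue = -4.
Life is not downstream of the intervention, so its value is determined by the original equations.
Life = 0 if Load >= 4 else 3  [with Load=-1]  = 3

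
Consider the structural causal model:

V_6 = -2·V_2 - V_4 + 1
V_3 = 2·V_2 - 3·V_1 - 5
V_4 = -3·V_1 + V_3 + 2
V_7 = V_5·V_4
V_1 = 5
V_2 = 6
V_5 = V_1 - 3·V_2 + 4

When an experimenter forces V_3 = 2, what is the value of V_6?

The intervention breaks the incoming arrows to V_3: V_3 = 2·V_2 - 3·V_1 - 5 no longer applies, and V_3 = 2.
V_4 = -3·V_1 + V_3 + 2  [with V_1=5, V_3=2]  = -11
V_6 = -2·V_2 - V_4 + 1  [with V_2=6, V_4=-11]  = 0

0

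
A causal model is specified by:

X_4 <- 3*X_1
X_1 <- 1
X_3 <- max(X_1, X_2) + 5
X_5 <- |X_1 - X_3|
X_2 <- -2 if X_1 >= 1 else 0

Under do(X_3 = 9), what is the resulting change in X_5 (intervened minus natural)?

3

do(X_3=9) replaces the equation X_3 <- max(X_1, X_2) + 5 with the constant X_3 = 9.
X_5 = |X_1 - X_3|  [with X_1=1, X_3=9]  = 8
Without intervention: X_2 = -2 if X_1 >= 1 else 0  [with X_1=1]  = -2; X_3 = max(X_1, X_2) + 5  [with X_1=1, X_2=-2]  = 6; X_5 = |X_1 - X_3|  [with X_1=1, X_3=6]  = 5.
Change = 8 − 5 = 3.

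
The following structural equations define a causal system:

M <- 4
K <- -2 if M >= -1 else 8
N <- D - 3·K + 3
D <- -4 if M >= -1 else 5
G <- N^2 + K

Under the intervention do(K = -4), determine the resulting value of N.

The intervention breaks the incoming arrows to K: K <- -2 if M >= -1 else 8 no longer applies, and K = -4.
D = -4 if M >= -1 else 5  [with M=4]  = -4
N = D - 3·K + 3  [with D=-4, K=-4]  = 11

11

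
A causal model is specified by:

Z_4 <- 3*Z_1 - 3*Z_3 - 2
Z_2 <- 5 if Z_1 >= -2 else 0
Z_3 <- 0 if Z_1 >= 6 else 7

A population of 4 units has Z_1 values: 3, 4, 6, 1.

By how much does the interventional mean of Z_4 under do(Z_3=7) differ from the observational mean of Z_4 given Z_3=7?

Under do(Z_3=7), Z_3's equation is replaced by Z_3=7 for every unit. Per-unit Z_4: -14, -11, -5, -20. Mean = -12.5.
E[Z_4|Z_3=7] averages over only the 3 units with Z_3=7 (Z_1 = 3, 4, 1): Z_4 = -14, -11, -20, mean -15.
Difference = -12.5 − (-15) = 2.5.

2.5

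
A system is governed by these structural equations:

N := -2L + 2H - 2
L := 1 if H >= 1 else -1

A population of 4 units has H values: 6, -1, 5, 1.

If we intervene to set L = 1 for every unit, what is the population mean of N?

Under do(L=1), L's equation is replaced by L=1 for every unit. Per-unit N: 8, -6, 6, -2. Mean = 1.5.

1.5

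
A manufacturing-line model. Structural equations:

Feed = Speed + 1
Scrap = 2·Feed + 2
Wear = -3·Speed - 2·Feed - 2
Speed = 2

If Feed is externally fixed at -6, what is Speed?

2

Under do(Feed=-6), the mechanism Feed = Speed + 1 is discarded; Feed is fixed at -6.
Speed is not downstream of the intervention, so its value is determined by the original equations.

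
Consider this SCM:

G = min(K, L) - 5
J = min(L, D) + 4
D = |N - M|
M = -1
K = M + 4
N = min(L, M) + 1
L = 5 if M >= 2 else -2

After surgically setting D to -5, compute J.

-1

Intervening sets D = -5 and removes its equation (D = |N - M|).
L = 5 if M >= 2 else -2  [with M=-1]  = -2
J = min(L, D) + 4  [with L=-2, D=-5]  = -1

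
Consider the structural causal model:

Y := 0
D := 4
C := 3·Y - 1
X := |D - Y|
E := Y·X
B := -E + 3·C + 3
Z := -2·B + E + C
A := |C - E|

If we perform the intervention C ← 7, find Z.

-41

The intervention breaks the incoming arrows to C: C := 3·Y - 1 no longer applies, and C = 7.
X = |D - Y|  [with D=4, Y=0]  = 4
E = Y·X  [with Y=0, X=4]  = 0
B = -E + 3·C + 3  [with E=0, C=7]  = 24
Z = -2·B + E + C  [with B=24, E=0, C=7]  = -41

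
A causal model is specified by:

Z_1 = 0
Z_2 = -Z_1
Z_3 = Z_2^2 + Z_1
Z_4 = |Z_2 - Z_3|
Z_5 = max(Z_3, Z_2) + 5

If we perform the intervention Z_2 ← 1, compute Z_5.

do(Z_2=1) replaces the equation Z_2 = -Z_1 with the constant Z_2 = 1.
Z_3 = Z_2^2 + Z_1  [with Z_2=1, Z_1=0]  = 1
Z_5 = max(Z_3, Z_2) + 5  [with Z_3=1, Z_2=1]  = 6

6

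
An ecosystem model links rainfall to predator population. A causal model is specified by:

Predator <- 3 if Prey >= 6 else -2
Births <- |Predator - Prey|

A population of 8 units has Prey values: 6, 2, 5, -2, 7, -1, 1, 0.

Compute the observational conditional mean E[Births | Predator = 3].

Conditioning on Predator=3 selects the 2 unit(s) with Prey ∈ {6, 7}. Their Births values: 3, 4. Mean = 3.5.

3.5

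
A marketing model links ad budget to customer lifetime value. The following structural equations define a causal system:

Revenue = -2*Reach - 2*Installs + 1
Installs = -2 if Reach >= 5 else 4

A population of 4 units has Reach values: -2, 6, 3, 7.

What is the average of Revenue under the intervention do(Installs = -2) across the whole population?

-2

do(Installs=-2) breaks Installs's dependence on Reach. With Installs=-2 fixed, Revenue across the units is 9, -7, -1, -9, mean -2.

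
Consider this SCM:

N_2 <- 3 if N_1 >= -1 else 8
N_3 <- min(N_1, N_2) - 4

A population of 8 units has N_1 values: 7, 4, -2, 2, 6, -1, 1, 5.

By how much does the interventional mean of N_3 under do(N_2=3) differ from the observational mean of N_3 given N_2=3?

The intervention sets N_2=3 in all 8 units regardless of N_1. Recomputing N_3 per unit gives -1, -1, -6, -2, -1, -5, -3, -1; average -2.5.
E[N_3|N_2=3] averages over only the 7 units with N_2=3 (N_1 = 7, 4, 2, 6, -1, 1, 5): N_3 = -1, -1, -2, -1, -5, -3, -1, mean -2.
Difference = -2.5 − (-2) = -0.5.

-0.5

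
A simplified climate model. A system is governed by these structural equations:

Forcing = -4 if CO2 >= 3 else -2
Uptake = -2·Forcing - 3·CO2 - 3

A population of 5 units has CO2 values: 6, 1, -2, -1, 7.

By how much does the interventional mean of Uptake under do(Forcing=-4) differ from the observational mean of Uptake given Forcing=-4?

12.9

Under do(Forcing=-4), Forcing's equation is replaced by Forcing=-4 for every unit. Per-unit Uptake: -13, 2, 11, 8, -16. Mean = -1.6.
E[Uptake|Forcing=-4] averages over only the 2 units with Forcing=-4 (CO2 = 6, 7): Uptake = -13, -16, mean -14.5.
Difference = -1.6 − (-14.5) = 12.9.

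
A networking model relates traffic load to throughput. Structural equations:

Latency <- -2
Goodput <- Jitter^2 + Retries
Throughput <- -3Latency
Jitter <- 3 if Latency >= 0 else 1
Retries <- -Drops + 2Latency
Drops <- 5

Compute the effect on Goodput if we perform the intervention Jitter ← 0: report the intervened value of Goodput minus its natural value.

-1

Under do(Jitter=0), the mechanism Jitter <- 3 if Latency >= 0 else 1 is discarded; Jitter is fixed at 0.
Retries = -Drops + 2Latency  [with Drops=5, Latency=-2]  = -9
Goodput = Jitter^2 + Retries  [with Jitter=0, Retries=-9]  = -9
Without intervention: Retries = -Drops + 2Latency  [with Drops=5, Latency=-2]  = -9; Jitter = 3 if Latency >= 0 else 1  [with Latency=-2]  = 1; Goodput = Jitter^2 + Retries  [with Jitter=1, Retries=-9]  = -8.
Change = -9 − (-8) = -1.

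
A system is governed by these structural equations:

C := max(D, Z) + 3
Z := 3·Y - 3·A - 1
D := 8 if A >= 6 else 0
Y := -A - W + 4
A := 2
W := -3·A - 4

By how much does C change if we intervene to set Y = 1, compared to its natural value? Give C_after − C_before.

-29

The intervention breaks the incoming arrows to Y: Y := -A - W + 4 no longer applies, and Y = 1.
Z = 3·Y - 3·A - 1  [with Y=1, A=2]  = -4
D = 8 if A >= 6 else 0  [with A=2]  = 0
C = max(D, Z) + 3  [with D=0, Z=-4]  = 3
Without intervention: W = -3·A - 4  [with A=2]  = -10; Y = -A - W + 4  [with A=2, W=-10]  = 12; Z = 3·Y - 3·A - 1  [with Y=12, A=2]  = 29; D = 8 if A >= 6 else 0  [with A=2]  = 0; C = max(D, Z) + 3  [with D=0, Z=29]  = 32.
Change = 3 − 32 = -29.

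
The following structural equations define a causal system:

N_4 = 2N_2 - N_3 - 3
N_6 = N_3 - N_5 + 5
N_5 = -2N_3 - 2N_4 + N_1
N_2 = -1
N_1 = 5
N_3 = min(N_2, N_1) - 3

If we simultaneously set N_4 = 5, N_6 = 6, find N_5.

3

Setting N_4 = 5, N_6 = 6 by intervention discards those variables' equations.
N_3 = min(N_2, N_1) - 3  [with N_2=-1, N_1=5]  = -4
N_5 = -2N_3 - 2N_4 + N_1  [with N_3=-4, N_4=5, N_1=5]  = 3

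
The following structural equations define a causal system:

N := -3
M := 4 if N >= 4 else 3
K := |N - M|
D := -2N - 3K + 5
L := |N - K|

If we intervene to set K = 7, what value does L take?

10

do(K=7) replaces the equation K := |N - M| with the constant K = 7.
L = |N - K|  [with N=-3, K=7]  = 10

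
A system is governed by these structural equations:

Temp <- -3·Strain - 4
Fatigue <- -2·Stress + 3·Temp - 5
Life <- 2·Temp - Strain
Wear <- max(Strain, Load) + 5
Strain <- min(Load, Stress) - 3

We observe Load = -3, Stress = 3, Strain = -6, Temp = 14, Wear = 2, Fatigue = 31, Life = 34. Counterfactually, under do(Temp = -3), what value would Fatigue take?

Under do(Temp=-3), the mechanism Temp <- -3·Strain - 4 is discarded; Temp is fixed at -3.
Fatigue = -2·Stress + 3·Temp - 5  [with Stress=3, Temp=-3]  = -20

-20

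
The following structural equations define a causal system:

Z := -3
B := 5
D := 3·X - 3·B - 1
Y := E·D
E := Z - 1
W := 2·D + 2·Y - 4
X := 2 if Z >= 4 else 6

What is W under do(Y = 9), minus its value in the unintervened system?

34

Intervening sets Y = 9 and removes its equation (Y := E·D).
X = 2 if Z >= 4 else 6  [with Z=-3]  = 6
D = 3·X - 3·B - 1  [with X=6, B=5]  = 2
W = 2·D + 2·Y - 4  [with D=2, Y=9]  = 18
Without intervention: X = 2 if Z >= 4 else 6  [with Z=-3]  = 6; D = 3·X - 3·B - 1  [with X=6, B=5]  = 2; E = Z - 1  [with Z=-3]  = -4; Y = E·D  [with E=-4, D=2]  = -8; W = 2·D + 2·Y - 4  [with D=2, Y=-8]  = -16.
Change = 18 − (-16) = 34.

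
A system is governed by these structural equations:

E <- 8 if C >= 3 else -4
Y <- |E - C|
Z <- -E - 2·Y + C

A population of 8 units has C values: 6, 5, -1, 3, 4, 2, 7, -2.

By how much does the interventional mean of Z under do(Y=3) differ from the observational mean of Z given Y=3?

-0.5

do(Y=3) breaks Y's dependence on C. With Y=3 fixed, Z across the units is -8, -9, -3, -11, -10, 0, -7, -4, mean -6.5.
Observing Y=3 restricts to units where Y's equation naturally yields 3: C ∈ {5, -1}. In that subpopulation Z = -9, -3, mean -6.
Difference = -6.5 − (-6) = -0.5.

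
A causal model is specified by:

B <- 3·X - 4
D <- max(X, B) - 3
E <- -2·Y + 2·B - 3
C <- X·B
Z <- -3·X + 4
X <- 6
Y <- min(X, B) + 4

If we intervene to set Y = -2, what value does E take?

29

Intervening sets Y = -2 and removes its equation (Y <- min(X, B) + 4).
B = 3·X - 4  [with X=6]  = 14
E = -2·Y + 2·B - 3  [with Y=-2, B=14]  = 29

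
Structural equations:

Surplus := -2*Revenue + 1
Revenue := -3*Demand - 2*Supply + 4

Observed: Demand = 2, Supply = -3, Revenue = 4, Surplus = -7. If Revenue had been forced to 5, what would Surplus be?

The intervention breaks the incoming arrows to Revenue: Revenue := -3*Demand - 2*Supply + 4 no longer applies, and Revenue = 5.
Surplus = -2*Revenue + 1  [with Revenue=5]  = -9

-9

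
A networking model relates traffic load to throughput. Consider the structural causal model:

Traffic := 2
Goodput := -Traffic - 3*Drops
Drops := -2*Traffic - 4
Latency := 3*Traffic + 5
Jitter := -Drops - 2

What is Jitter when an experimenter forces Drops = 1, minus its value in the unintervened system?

The intervention breaks the incoming arrows to Drops: Drops := -2*Traffic - 4 no longer applies, and Drops = 1.
Jitter = -Drops - 2  [with Drops=1]  = -3
Without intervention: Drops = -2*Traffic - 4  [with Traffic=2]  = -8; Jitter = -Drops - 2  [with Drops=-8]  = 6.
Change = -3 − 6 = -9.

-9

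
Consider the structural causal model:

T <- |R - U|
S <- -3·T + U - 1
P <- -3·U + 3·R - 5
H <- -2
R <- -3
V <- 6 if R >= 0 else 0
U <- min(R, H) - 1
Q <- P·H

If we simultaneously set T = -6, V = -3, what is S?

13

Setting T = -6, V = -3 by intervention discards those variables' equations.
U = min(R, H) - 1  [with R=-3, H=-2]  = -4
S = -3·T + U - 1  [with T=-6, U=-4]  = 13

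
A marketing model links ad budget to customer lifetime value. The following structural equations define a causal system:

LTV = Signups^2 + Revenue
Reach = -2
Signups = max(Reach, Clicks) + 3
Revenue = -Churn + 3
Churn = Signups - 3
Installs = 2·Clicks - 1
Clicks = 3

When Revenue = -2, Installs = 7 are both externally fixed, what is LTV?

Under do(Revenue = -2, Installs = 7), each intervened variable's structural equation is replaced by its fixed value.
Signups = max(Reach, Clicks) + 3  [with Reach=-2, Clicks=3]  = 6
LTV = Signups^2 + Revenue  [with Signups=6, Revenue=-2]  = 34

34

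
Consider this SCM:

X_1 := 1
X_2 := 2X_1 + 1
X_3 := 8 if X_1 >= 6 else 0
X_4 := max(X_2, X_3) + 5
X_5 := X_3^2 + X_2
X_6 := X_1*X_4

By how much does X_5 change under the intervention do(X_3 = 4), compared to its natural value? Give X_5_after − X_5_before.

do(X_3=4) replaces the equation X_3 := 8 if X_1 >= 6 else 0 with the constant X_3 = 4.
X_2 = 2X_1 + 1  [with X_1=1]  = 3
X_5 = X_3^2 + X_2  [with X_3=4, X_2=3]  = 19
Without intervention: X_2 = 2X_1 + 1  [with X_1=1]  = 3; X_3 = 8 if X_1 >= 6 else 0  [with X_1=1]  = 0; X_5 = X_3^2 + X_2  [with X_3=0, X_2=3]  = 3.
Change = 19 − 3 = 16.

16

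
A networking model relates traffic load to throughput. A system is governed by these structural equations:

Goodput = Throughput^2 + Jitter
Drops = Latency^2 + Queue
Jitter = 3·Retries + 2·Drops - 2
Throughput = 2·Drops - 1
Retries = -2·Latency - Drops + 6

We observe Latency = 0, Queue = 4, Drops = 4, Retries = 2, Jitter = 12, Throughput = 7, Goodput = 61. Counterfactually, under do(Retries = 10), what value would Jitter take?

Intervening sets Retries = 10 and removes its equation (Retries = -2·Latency - Drops + 6).
Drops = Latency^2 + Queue  [with Latency=0, Queue=4]  = 4
Jitter = 3·Retries + 2·Drops - 2  [with Retries=10, Drops=4]  = 36

36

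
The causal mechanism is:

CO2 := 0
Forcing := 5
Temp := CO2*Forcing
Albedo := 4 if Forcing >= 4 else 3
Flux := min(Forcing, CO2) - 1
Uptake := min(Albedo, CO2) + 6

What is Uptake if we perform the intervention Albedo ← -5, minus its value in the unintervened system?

Under do(Albedo=-5), the mechanism Albedo := 4 if Forcing >= 4 else 3 is discarded; Albedo is fixed at -5.
Uptake = min(Albedo, CO2) + 6  [with Albedo=-5, CO2=0]  = 1
Without intervention: Albedo = 4 if Forcing >= 4 else 3  [with Forcing=5]  = 4; Uptake = min(Albedo, CO2) + 6  [with Albedo=4, CO2=0]  = 6.
Change = 1 − 6 = -5.

-5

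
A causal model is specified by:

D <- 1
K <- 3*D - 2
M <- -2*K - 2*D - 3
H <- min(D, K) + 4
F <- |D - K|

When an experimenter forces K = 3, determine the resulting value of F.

do(K=3) replaces the equation K <- 3*D - 2 with the constant K = 3.
F = |D - K|  [with D=1, K=3]  = 2

2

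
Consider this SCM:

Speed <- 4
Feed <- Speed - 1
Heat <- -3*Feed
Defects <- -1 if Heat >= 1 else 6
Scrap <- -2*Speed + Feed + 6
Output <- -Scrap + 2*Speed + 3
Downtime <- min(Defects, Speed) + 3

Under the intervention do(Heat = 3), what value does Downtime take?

The intervention breaks the incoming arrows to Heat: Heat <- -3*Feed no longer applies, and Heat = 3.
Defects = -1 if Heat >= 1 else 6  [with Heat=3]  = -1
Downtime = min(Defects, Speed) + 3  [with Defects=-1, Speed=4]  = 2

2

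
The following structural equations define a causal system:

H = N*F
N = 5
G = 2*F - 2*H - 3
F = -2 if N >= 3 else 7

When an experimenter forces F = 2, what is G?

-19

Under do(F=2), the mechanism F = -2 if N >= 3 else 7 is discarded; F is fixed at 2.
H = N*F  [with N=5, F=2]  = 10
G = 2*F - 2*H - 3  [with F=2, H=10]  = -19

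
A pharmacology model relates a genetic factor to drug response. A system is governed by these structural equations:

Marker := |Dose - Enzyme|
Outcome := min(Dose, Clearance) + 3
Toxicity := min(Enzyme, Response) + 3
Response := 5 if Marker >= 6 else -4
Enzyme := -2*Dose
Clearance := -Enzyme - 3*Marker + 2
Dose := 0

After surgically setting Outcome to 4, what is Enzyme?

0

Under do(Outcome=4), the mechanism Outcome := min(Dose, Clearance) + 3 is discarded; Outcome is fixed at 4.
Enzyme is not downstream of the intervention, so its value is determined by the original equations.
Enzyme = -2*Dose  [with Dose=0]  = 0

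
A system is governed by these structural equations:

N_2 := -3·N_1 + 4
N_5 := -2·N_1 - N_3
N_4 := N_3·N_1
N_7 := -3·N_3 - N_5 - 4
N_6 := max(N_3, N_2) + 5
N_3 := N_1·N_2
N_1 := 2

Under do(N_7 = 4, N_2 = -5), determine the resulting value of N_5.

6

The joint intervention fixes N_7 = 4, N_2 = -5, removing each variable's own equation.
N_3 = N_1·N_2  [with N_1=2, N_2=-5]  = -10
N_5 = -2·N_1 - N_3  [with N_1=2, N_3=-10]  = 6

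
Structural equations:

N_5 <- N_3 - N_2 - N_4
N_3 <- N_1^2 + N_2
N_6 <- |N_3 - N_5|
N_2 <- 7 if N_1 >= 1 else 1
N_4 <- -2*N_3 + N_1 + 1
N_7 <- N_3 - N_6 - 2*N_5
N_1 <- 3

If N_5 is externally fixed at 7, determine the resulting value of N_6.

9

The intervention breaks the incoming arrows to N_5: N_5 <- N_3 - N_2 - N_4 no longer applies, and N_5 = 7.
N_2 = 7 if N_1 >= 1 else 1  [with N_1=3]  = 7
N_3 = N_1^2 + N_2  [with N_1=3, N_2=7]  = 16
N_6 = |N_3 - N_5|  [with N_3=16, N_5=7]  = 9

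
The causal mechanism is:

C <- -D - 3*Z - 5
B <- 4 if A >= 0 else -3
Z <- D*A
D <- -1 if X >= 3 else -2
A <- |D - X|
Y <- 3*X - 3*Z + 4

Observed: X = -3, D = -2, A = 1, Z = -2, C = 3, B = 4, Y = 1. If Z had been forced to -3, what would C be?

Intervening sets Z = -3 and removes its equation (Z <- D*A).
D = -1 if X >= 3 else -2  [with X=-3]  = -2
C = -D - 3*Z - 5  [with D=-2, Z=-3]  = 6

6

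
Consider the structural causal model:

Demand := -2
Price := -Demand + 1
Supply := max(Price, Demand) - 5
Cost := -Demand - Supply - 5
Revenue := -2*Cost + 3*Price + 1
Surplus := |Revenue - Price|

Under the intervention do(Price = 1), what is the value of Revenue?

do(Price=1) replaces the equation Price := -Demand + 1 with the constant Price = 1.
Supply = max(Price, Demand) - 5  [with Price=1, Demand=-2]  = -4
Cost = -Demand - Supply - 5  [with Demand=-2, Supply=-4]  = 1
Revenue = -2*Cost + 3*Price + 1  [with Cost=1, Price=1]  = 2

2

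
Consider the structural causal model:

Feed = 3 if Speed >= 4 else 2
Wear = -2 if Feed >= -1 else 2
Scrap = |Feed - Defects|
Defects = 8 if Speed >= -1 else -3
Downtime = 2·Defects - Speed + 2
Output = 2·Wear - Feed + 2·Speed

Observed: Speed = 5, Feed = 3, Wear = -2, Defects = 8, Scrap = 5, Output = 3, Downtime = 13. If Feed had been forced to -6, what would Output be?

20

Under do(Feed=-6), the mechanism Feed = 3 if Speed >= 4 else 2 is discarded; Feed is fixed at -6.
Wear = -2 if Feed >= -1 else 2  [with Feed=-6]  = 2
Output = 2·Wear - Feed + 2·Speed  [with Wear=2, Feed=-6, Speed=5]  = 20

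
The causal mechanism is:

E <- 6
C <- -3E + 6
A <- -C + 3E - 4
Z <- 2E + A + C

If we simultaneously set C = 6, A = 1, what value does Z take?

Setting C = 6, A = 1 by intervention discards those variables' equations.
Z = 2E + A + C  [with E=6, A=1, C=6]  = 19

19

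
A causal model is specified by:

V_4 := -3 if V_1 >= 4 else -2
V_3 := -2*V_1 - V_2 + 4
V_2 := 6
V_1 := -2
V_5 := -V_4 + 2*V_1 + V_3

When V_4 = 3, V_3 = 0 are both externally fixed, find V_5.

-7

The joint intervention fixes V_4 = 3, V_3 = 0, removing each variable's own equation.
V_5 = -V_4 + 2*V_1 + V_3  [with V_4=3, V_1=-2, V_3=0]  = -7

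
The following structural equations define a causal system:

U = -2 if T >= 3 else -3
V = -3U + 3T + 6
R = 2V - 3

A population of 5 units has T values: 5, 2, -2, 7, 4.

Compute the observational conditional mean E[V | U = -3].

15

E[V|U=-3] averages over only the 2 units with U=-3 (T = 2, -2): V = 21, 9, mean 15.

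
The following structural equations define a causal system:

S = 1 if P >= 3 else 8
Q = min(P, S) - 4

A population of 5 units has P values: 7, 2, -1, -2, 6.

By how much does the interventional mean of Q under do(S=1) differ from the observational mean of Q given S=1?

The intervention sets S=1 in all 5 units regardless of P. Recomputing Q per unit gives -3, -3, -5, -6, -3; average -4.
Conditioning on S=1 selects the 2 unit(s) with P ∈ {7, 6}. Their Q values: -3, -3. Mean = -3.
Difference = -4 − (-3) = -1.

-1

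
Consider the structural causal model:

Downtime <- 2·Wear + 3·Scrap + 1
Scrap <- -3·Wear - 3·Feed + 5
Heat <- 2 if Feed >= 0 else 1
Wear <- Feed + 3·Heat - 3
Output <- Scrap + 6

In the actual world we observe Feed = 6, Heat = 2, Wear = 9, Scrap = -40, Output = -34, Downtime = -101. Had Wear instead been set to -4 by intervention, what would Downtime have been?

The intervention breaks the incoming arrows to Wear: Wear <- Feed + 3·Heat - 3 no longer applies, and Wear = -4.
Scrap = -3·Wear - 3·Feed + 5  [with Wear=-4, Feed=6]  = -1
Downtime = 2·Wear + 3·Scrap + 1  [with Wear=-4, Scrap=-1]  = -10

-10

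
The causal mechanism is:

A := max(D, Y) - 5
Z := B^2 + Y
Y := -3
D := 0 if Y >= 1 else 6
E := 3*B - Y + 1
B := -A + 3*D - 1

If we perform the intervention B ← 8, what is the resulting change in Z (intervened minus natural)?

Intervening sets B = 8 and removes its equation (B := -A + 3*D - 1).
Z = B^2 + Y  [with B=8, Y=-3]  = 61
Without intervention: D = 0 if Y >= 1 else 6  [with Y=-3]  = 6; A = max(D, Y) - 5  [with D=6, Y=-3]  = 1; B = -A + 3*D - 1  [with A=1, D=6]  = 16; Z = B^2 + Y  [with B=16, Y=-3]  = 253.
Change = 61 − 253 = -192.

-192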